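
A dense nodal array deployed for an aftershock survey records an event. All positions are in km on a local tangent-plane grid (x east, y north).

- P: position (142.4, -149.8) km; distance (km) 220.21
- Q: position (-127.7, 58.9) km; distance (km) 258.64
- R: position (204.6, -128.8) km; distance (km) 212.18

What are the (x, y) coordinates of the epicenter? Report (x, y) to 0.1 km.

(130.7, 70.1)

Circle about each station: (x − 142.4)² + (y + 149.8)² = 220.21²; (x + 127.7)² + (y − 58.9)² = 258.64²; (x − 204.6)² + (y + 128.8)² = 212.18².
Subtracting the P equation from the Q and R equations removes the quadratic terms:
-540.2 x + 417.4 y = -41343.51
124.4 x + 42.0 y = 19204.89
Solving the 2×2 system: x ≈ 130.7, y ≈ 70.1 km.
Check against P (with the unrounded x, y): √((x − 142.4)²+(y + 149.8)²) = 220.22 ≈ 220.21 km. ✓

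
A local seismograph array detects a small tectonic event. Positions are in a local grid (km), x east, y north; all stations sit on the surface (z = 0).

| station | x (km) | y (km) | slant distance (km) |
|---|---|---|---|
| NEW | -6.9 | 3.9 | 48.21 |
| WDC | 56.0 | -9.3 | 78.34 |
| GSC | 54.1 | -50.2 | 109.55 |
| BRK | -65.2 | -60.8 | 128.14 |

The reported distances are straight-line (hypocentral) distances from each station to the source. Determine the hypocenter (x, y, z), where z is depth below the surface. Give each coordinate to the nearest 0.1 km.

(4.1, 44.3, 23.9)

Each station gives a sphere (x−x_i)² + (y−y_i)² + z² = d_i² (stations at z=0).
Subtracting the NEW sphere from WDC and GSC: z² cancels, leaving linear equations in x and y:
125.8 x − 26.4 y = -653.28
122.0 x − 108.2 y = -4292.97
Solving: x ≈ 4.105, y ≈ 44.304 km (keep extra digits for the depth step; rounded: 4.1, 44.3).
Then from the NEW sphere: z² = 48.21² − (x + 6.9)² − (y − 3.9)² with x = 4.105, y = 44.304, so z ≈ 23.887 ≈ 23.9 km.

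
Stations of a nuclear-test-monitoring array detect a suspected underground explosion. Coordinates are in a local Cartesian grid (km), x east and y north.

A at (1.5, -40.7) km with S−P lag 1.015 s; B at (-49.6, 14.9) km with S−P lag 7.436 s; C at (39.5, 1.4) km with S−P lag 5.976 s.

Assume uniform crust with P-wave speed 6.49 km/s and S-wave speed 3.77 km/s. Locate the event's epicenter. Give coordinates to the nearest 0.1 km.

Distance from S−P lag: d = Δt · v_P v_S / (v_P − v_S) = Δt · (6.49·3.77)/(6.49−3.77) ≈ 8.9953·Δt.
So d_A = 9.13, d_B = 66.89, d_C = 53.76 km.
Circle about each station: (x − 1.5)² + (y + 40.7)² = 9.13²; (x + 49.6)² + (y − 14.9)² = 66.89²; (x − 39.5)² + (y − 1.4)² = 53.76².
Subtracting the A equation from the B and C equations removes the quadratic terms:
-102.2 x + 111.2 y = -3367.49
76.0 x + 84.2 y = -2903.31
Solving the 2×2 system: x ≈ -2.3, y ≈ -32.4 km.
Check against A (with the unrounded x, y): √((x − 1.5)²+(y + 40.7)²) = 9.13 ≈ 9.13 km. ✓

(-2.3, -32.4)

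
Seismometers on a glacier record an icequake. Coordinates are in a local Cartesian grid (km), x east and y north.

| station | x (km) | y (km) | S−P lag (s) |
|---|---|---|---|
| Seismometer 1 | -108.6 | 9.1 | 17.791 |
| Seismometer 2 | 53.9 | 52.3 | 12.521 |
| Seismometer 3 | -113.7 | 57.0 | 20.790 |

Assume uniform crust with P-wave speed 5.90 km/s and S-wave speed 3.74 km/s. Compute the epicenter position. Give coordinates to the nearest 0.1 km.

52.2 km east, -75.6 km north

Distance from S−P lag: d = Δt · v_P v_S / (v_P − v_S) = Δt · (5.90·3.74)/(5.90−3.74) ≈ 10.2157·Δt.
So d_Seismometer 1 = 181.75, d_Seismometer 2 = 127.91, d_Seismometer 3 = 212.39 km.
Circle about each station: (x + 108.6)² + (y − 9.1)² = 181.75²; (x − 53.9)² + (y − 52.3)² = 127.91²; (x + 113.7)² + (y − 57.0)² = 212.39².
Subtracting the Seismometer 1 equation from the Seismometer 2 and Seismometer 3 equations removes the quadratic terms:
325.0 x + 86.4 y = 10435.82
-10.2 x + 95.8 y = -7776.53
Solving the 2×2 system: x ≈ 52.2, y ≈ -75.6 km.
Check against Seismometer 1 (with the unrounded x, y): √((x + 108.6)²+(y − 9.1)²) = 181.76 ≈ 181.75 km. ✓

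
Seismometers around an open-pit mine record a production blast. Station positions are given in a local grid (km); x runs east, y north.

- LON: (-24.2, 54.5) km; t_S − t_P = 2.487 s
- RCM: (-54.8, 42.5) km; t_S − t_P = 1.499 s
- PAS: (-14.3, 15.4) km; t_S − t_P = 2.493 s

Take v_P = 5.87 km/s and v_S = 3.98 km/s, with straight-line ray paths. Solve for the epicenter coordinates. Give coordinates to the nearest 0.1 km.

-41.8 km east, 29.3 km north

Distance from S−P lag: d = Δt · v_P v_S / (v_P − v_S) = Δt · (5.87·3.98)/(5.87−3.98) ≈ 12.3612·Δt.
So d_LON = 30.74, d_RCM = 18.53, d_PAS = 30.82 km.
Circle about each station: (x + 24.2)² + (y − 54.5)² = 30.74²; (x + 54.8)² + (y − 42.5)² = 18.53²; (x + 14.3)² + (y − 15.4)² = 30.82².
Subtracting the LON equation from the RCM and PAS equations removes the quadratic terms:
-61.2 x − 24.0 y = 1854.99
19.8 x − 78.2 y = -3119.16
Solving the 2×2 system: x ≈ -41.8, y ≈ 29.3 km.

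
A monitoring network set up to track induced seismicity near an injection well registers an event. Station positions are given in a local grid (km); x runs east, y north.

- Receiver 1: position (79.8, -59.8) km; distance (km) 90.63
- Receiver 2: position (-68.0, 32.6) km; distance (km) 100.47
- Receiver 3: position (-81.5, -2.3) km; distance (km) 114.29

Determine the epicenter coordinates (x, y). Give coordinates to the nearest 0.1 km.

31.2 km east, 16.7 km north

Circle about each station: (x − 79.8)² + (y + 59.8)² = 90.63²; (x + 68.0)² + (y − 32.6)² = 100.47²; (x + 81.5)² + (y + 2.3)² = 114.29².
Subtracting the Receiver 1 equation from the Receiver 2 and Receiver 3 equations removes the quadratic terms:
-295.6 x + 184.8 y = -6137.74
-322.6 x + 115.0 y = -8144.95
Solving the 2×2 system: x ≈ 31.2, y ≈ 16.7 km.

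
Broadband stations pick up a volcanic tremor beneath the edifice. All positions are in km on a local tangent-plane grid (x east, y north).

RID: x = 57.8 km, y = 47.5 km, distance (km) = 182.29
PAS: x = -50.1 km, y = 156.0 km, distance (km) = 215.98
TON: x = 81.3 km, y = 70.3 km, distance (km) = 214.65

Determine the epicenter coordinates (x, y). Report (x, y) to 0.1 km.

(-92.4, -55.8)

Circle about each station: (x − 57.8)² + (y − 47.5)² = 182.29²; (x + 50.1)² + (y − 156.0)² = 215.98²; (x − 81.3)² + (y − 70.3)² = 214.65².
Subtracting the RID equation from the PAS and TON equations removes the quadratic terms:
-215.8 x + 217.0 y = 7831.20
47.0 x + 45.6 y = -6890.29
Solving the 2×2 system: x ≈ -92.4, y ≈ -55.8 km.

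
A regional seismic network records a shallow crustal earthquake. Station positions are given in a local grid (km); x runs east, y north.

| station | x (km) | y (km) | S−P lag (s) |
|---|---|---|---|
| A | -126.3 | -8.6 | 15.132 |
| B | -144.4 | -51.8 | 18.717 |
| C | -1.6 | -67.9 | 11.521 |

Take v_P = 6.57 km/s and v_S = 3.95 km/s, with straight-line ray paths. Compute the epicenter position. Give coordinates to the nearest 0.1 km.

Distance from S−P lag: d = Δt · v_P v_S / (v_P − v_S) = Δt · (6.57·3.95)/(6.57−3.95) ≈ 9.9052·Δt.
So d_A = 149.88, d_B = 185.39, d_C = 114.12 km.
Circle about each station: (x + 126.3)² + (y + 8.6)² = 149.88²; (x + 144.4)² + (y + 51.8)² = 185.39²; (x + 1.6)² + (y + 67.9)² = 114.12².
Subtracting pairs of circle equations eliminates x²+y² and gives linear equations (the radical axes):
-36.2 x − 86.4 y = -4396.49
249.4 x − 118.6 y = -1972.04
Solving the 2×2 system: x ≈ 13.6, y ≈ 45.2 km.

x ≈ 13.6 km, y ≈ 45.2 km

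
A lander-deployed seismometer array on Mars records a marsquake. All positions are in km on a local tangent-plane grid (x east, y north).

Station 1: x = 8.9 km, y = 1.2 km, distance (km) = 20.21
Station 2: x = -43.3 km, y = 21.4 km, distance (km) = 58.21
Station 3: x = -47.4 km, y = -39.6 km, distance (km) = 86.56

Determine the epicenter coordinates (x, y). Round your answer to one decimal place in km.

Circle about each station: (x − 8.9)² + (y − 1.2)² = 20.21²; (x + 43.3)² + (y − 21.4)² = 58.21²; (x + 47.4)² + (y + 39.6)² = 86.56².
Subtracting pairs of circle equations eliminates x²+y² and gives linear equations (the radical axes):
-104.4 x + 40.4 y = -727.76
-112.6 x − 81.6 y = -3349.92
Solving the 2×2 system: x ≈ 14.9, y ≈ 20.5 km.

x ≈ 14.9 km, y ≈ 20.5 km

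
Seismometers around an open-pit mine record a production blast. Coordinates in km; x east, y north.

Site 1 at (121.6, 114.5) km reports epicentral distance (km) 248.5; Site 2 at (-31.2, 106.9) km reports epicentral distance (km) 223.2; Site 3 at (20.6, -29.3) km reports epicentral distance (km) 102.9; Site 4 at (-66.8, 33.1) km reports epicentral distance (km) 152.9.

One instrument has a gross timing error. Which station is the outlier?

Site 1

Solve using three stations at a time. Using Site 2, Site 3, Site 4 (subtract circle equations pairwise → linear system) gives (x, y) ≈ (-34.3, -116.2).
Distances from that point to each station vs reported:
  Site 1: calculated 278.5 vs reported 248.5 → residual 30.0 km
  Site 2: calculated 223.2 vs reported 223.2 → residual 0.0 km
  Site 3: calculated 102.8 vs reported 102.9 → residual 0.1 km
  Site 4: calculated 152.8 vs reported 152.9 → residual 0.1 km
Site 2, Site 3, Site 4 are mutually consistent (residuals ≈ 0); Site 1 is off by 30.0 km.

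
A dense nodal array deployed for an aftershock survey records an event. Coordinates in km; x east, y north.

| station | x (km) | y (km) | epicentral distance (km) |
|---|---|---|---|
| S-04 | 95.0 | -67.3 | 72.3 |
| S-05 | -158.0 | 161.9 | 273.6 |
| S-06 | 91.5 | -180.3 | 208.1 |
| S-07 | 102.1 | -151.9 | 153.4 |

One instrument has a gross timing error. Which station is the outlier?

Solve using three stations at a time. Using S-04, S-05, S-07 (subtract circle equations pairwise → linear system) gives (x, y) ≈ (59.0, -4.7).
Distances from that point to each station vs reported:
  S-04: calculated 72.2 vs reported 72.3 → residual 0.1 km
  S-05: calculated 273.6 vs reported 273.6 → residual 0.0 km
  S-06: calculated 178.5 vs reported 208.1 → residual 29.6 km
  S-07: calculated 153.4 vs reported 153.4 → residual 0.0 km
S-04, S-05, S-07 are mutually consistent (residuals ≈ 0); S-06 is off by 29.6 km.

S-06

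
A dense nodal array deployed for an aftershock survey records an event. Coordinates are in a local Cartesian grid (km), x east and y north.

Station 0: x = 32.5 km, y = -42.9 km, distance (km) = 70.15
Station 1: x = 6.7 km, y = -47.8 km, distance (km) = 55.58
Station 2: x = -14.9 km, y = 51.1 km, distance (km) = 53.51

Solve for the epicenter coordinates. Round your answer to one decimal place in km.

Circle about each station: (x − 32.5)² + (y + 42.9)² = 70.15²; (x − 6.7)² + (y + 47.8)² = 55.58²; (x + 14.9)² + (y − 51.1)² = 53.51².
Subtracting the Station 0 equation from the Station 1 and Station 2 equations removes the quadratic terms:
-51.6 x − 9.8 y = 1264.96
-94.8 x + 188.0 y = 1994.26
Solving the 2×2 system: x ≈ -24.2, y ≈ -1.6 km.

(-24.2, -1.6)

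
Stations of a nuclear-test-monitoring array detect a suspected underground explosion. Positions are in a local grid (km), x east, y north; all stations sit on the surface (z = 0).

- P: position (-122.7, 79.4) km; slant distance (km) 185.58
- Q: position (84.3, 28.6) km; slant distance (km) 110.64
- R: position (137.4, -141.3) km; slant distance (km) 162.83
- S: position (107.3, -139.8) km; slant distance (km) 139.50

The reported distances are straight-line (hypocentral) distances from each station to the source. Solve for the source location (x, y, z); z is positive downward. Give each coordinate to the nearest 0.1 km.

Each station gives a sphere (x−x_i)² + (y−y_i)² + z² = d_i² (stations at z=0).
Subtracting the P sphere from Q and R: z² cancels, leaving linear equations in x and y:
414.0 x − 101.6 y = 8763.53
520.2 x − 441.4 y = 25411.13
Solving: x ≈ 9.904, y ≈ -45.897 km (keep extra digits for the depth step; rounded: 9.9, -45.9).
Then from the P sphere: z² = 185.58² − (x + 122.7)² − (y − 79.4)² with x = 9.904, y = -45.897, so z ≈ 34.011 ≈ 34.0 km.
Check against S (with the unrounded solution): distance 139.50 ≈ 139.50 km. ✓

(9.9, -45.9, 34.0)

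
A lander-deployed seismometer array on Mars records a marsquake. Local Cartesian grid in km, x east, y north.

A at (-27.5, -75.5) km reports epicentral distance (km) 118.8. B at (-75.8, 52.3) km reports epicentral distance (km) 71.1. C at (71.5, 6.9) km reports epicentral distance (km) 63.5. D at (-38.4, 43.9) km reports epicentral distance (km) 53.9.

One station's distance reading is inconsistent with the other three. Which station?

Solve using three stations at a time. Using A, C, D (subtract circle equations pairwise → linear system) gives (x, y) ≈ (14.8, 35.5).
Distances from that point to each station vs reported:
  A: calculated 118.8 vs reported 118.8 → residual 0.0 km
  B: calculated 92.2 vs reported 71.1 → residual 21.1 km
  C: calculated 63.5 vs reported 63.5 → residual 0.0 km
  D: calculated 53.9 vs reported 53.9 → residual 0.0 km
A, C, D are mutually consistent (residuals ≈ 0); B is off by 21.1 km.

B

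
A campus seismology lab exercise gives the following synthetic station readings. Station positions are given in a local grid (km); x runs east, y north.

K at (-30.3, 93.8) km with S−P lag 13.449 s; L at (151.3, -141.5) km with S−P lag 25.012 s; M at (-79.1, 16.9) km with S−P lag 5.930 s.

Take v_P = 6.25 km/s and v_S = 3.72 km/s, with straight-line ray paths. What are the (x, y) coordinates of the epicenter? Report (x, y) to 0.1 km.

x ≈ -48.8 km, y ≈ -28.4 km

Distance from S−P lag: d = Δt · v_P v_S / (v_P − v_S) = Δt · (6.25·3.72)/(6.25−3.72) ≈ 9.1897·Δt.
So d_K = 123.59, d_L = 229.85, d_M = 54.50 km.
Circle about each station: (x + 30.3)² + (y − 93.8)² = 123.59²; (x − 151.3)² + (y + 141.5)² = 229.85²; (x + 79.1)² + (y − 16.9)² = 54.50².
Subtracting pairs of circle equations eliminates x²+y² and gives linear equations (the radical axes):
363.2 x − 470.6 y = -4359.12
-97.6 x − 153.8 y = 9130.13
Solving the 2×2 system: x ≈ -48.8, y ≈ -28.4 km.
Check against K (with the unrounded x, y): √((x + 30.3)²+(y − 93.8)²) = 123.59 ≈ 123.59 km. ✓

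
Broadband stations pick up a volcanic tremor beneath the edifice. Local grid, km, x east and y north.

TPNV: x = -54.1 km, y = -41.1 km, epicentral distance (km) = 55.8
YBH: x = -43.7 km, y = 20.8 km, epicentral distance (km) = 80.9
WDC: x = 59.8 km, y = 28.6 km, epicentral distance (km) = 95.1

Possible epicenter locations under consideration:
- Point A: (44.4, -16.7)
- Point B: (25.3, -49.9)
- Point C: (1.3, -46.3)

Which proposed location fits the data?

For each candidate, compare |candidate − station| to the reported distance:
Point A: residuals TPNV 45.7, YBH 14.8, WDC 47.3 → max 47.3 km
Point B: residuals TPNV 24.1, YBH 17.9, WDC 9.4 → max 24.1 km
Point C: residuals TPNV 0.2, YBH 0.1, WDC 0.1 → max 0.2 km
Only Point C has all residuals ≈ 0.

Point C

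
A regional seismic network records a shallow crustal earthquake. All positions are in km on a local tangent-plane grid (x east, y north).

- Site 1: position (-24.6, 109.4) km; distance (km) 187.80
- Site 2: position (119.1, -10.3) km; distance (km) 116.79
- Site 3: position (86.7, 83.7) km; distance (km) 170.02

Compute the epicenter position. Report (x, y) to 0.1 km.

Circle about each station: (x + 24.6)² + (y − 109.4)² = 187.80²; (x − 119.1)² + (y + 10.3)² = 116.79²; (x − 86.7)² + (y − 83.7)² = 170.02².
Subtracting pairs of circle equations eliminates x²+y² and gives linear equations (the radical axes):
287.4 x − 239.4 y = 23346.32
222.6 x − 51.4 y = 8311.10
Solving the 2×2 system: x ≈ 20.5, y ≈ -72.9 km.

(20.5, -72.9)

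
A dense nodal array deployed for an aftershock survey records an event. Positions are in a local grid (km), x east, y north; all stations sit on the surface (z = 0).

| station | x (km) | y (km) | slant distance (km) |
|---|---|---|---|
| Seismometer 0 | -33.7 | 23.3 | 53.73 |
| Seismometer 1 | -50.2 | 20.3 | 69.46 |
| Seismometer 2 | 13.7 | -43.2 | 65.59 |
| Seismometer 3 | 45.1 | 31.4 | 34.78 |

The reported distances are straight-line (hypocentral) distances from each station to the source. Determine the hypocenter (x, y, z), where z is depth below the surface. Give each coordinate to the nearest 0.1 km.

Each station gives a sphere (x−x_i)² + (y−y_i)² + z² = d_i² (stations at z=0).
Subtracting the Seismometer 0 sphere from Seismometer 1 and Seismometer 2: z² cancels, leaving linear equations in x and y:
-33.0 x − 6.0 y = -684.23
94.8 x − 133.0 y = -1039.79
Solving: x ≈ 17.097, y ≈ 20.004 km (keep extra digits for the depth step; rounded: 17.1, 20.0).
Then from the Seismometer 0 sphere: z² = 53.73² − (x + 33.7)² − (y − 23.3)² with x = 17.097, y = 20.004, so z ≈ 17.196 ≈ 17.2 km.
Check against Seismometer 3 (with the unrounded solution): distance 34.78 ≈ 34.78 km. ✓

(17.1, 20.0, 17.2)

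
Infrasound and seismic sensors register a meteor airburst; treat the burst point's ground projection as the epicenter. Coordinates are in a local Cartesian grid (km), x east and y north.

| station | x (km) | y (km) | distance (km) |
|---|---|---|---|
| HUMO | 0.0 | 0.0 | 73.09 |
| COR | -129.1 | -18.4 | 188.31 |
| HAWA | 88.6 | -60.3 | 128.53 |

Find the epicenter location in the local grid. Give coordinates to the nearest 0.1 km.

(42.3, 59.6)

Circle about each station: x² + y² = 73.09²; (x + 129.1)² + (y + 18.4)² = 188.31²; (x − 88.6)² + (y + 60.3)² = 128.53².
Subtracting pairs of circle equations eliminates x²+y² and gives linear equations (the radical axes):
-258.2 x − 36.8 y = -13113.14
177.2 x − 120.6 y = 308.24
Solving the 2×2 system: x ≈ 42.3, y ≈ 59.6 km.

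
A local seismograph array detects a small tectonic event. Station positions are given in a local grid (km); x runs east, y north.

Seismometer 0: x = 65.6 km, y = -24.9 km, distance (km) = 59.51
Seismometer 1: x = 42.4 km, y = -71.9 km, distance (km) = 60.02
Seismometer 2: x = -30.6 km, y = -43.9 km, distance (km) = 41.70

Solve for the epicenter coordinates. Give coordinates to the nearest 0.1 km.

Circle about each station: (x − 65.6)² + (y + 24.9)² = 59.51²; (x − 42.4)² + (y + 71.9)² = 60.02²; (x + 30.6)² + (y + 43.9)² = 41.70².
Subtracting pairs of circle equations eliminates x²+y² and gives linear equations (the radical axes):
-46.4 x − 94.0 y = 1983.04
-192.4 x − 38.0 y = -257.25
Solving the 2×2 system: x ≈ 6.1, y ≈ -24.1 km.

(6.1, -24.1)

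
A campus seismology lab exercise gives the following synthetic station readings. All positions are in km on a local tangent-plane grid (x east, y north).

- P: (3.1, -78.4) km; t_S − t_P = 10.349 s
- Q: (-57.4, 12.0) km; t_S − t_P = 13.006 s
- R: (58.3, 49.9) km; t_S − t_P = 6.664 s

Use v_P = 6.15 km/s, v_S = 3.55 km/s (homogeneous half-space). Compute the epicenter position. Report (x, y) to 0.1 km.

Distance from S−P lag: d = Δt · v_P v_S / (v_P − v_S) = Δt · (6.15·3.55)/(6.15−3.55) ≈ 8.3971·Δt.
So d_P = 86.90, d_Q = 109.21, d_R = 55.96 km.
Circle about each station: (x − 3.1)² + (y + 78.4)² = 86.90²; (x + 57.4)² + (y − 12.0)² = 109.21²; (x − 58.3)² + (y − 49.9)² = 55.96².
Subtracting pairs of circle equations eliminates x²+y² and gives linear equations (the radical axes):
-121.0 x + 180.8 y = -7092.62
110.4 x + 256.6 y = 4152.82
Solving the 2×2 system: x ≈ 50.4, y ≈ -5.5 km.
Check against P (with the unrounded x, y): √((x − 3.1)²+(y + 78.4)²) = 86.90 ≈ 86.90 km. ✓

(50.4, -5.5)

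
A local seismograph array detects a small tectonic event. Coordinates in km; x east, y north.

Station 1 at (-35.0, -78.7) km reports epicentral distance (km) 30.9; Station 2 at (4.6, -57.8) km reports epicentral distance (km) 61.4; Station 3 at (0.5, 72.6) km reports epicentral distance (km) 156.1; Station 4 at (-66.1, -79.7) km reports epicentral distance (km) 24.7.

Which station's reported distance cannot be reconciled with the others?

Solve using three stations at a time. Using Station 1, Station 2, Station 4 (subtract circle equations pairwise → linear system) gives (x, y) ≈ (-56.8, -56.8).
Distances from that point to each station vs reported:
  Station 1: calculated 30.9 vs reported 30.9 → residual 0.0 km
  Station 2: calculated 61.4 vs reported 61.4 → residual 0.0 km
  Station 3: calculated 141.5 vs reported 156.1 → residual 14.6 km
  Station 4: calculated 24.8 vs reported 24.7 → residual 0.1 km
Station 1, Station 2, Station 4 are mutually consistent (residuals ≈ 0); Station 3 is off by 14.6 km.

Station 3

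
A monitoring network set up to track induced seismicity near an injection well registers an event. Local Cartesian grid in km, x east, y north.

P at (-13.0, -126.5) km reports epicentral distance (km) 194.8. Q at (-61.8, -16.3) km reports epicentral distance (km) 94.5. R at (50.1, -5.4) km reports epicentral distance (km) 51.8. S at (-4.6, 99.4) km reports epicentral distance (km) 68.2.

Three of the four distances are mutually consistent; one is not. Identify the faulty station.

P

Solve using three stations at a time. Using Q, R, S (subtract circle equations pairwise → linear system) gives (x, y) ≈ (17.6, 34.9).
Distances from that point to each station vs reported:
  P: calculated 164.3 vs reported 194.8 → residual 30.5 km
  Q: calculated 94.5 vs reported 94.5 → residual 0.0 km
  R: calculated 51.8 vs reported 51.8 → residual 0.0 km
  S: calculated 68.2 vs reported 68.2 → residual 0.0 km
Q, R, S are mutually consistent (residuals ≈ 0); P is off by 30.5 km.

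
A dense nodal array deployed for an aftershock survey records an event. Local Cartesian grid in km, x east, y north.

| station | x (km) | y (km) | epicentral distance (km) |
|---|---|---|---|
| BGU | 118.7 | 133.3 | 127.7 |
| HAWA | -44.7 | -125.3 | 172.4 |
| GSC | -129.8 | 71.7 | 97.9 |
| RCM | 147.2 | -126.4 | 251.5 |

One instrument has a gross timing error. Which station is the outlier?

BGU

Solve using three stations at a time. Using HAWA, GSC, RCM (subtract circle equations pairwise → linear system) gives (x, y) ≈ (-35.1, 46.8).
Distances from that point to each station vs reported:
  BGU: calculated 176.5 vs reported 127.7 → residual 48.8 km
  HAWA: calculated 172.4 vs reported 172.4 → residual 0.0 km
  GSC: calculated 97.9 vs reported 97.9 → residual 0.0 km
  RCM: calculated 251.5 vs reported 251.5 → residual 0.0 km
HAWA, GSC, RCM are mutually consistent (residuals ≈ 0); BGU is off by 48.8 km.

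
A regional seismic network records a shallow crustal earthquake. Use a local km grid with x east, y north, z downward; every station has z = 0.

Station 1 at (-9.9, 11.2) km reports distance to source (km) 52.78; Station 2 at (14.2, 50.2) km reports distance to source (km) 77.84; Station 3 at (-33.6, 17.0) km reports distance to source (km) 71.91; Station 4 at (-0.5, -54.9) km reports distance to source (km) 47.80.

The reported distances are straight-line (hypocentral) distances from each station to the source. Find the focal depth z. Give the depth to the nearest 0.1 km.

depth ≈ 28.3 km

Each station gives a sphere (x−x_i)² + (y−y_i)² + z² = d_i² (stations at z=0).
Subtracting the Station 1 sphere from Station 2 and Station 3: z² cancels, leaving linear equations in x and y:
48.2 x + 78.0 y = -775.11
-47.4 x + 11.6 y = -1190.81
Solving: x ≈ 19.710, y ≈ -22.117 km (keep extra digits for the depth step; rounded: 19.7, -22.1).
Then from the Station 1 sphere: z² = 52.78² − (x + 9.9)² − (y − 11.2)² with x = 19.710, y = -22.117, so z ≈ 28.266 ≈ 28.3 km.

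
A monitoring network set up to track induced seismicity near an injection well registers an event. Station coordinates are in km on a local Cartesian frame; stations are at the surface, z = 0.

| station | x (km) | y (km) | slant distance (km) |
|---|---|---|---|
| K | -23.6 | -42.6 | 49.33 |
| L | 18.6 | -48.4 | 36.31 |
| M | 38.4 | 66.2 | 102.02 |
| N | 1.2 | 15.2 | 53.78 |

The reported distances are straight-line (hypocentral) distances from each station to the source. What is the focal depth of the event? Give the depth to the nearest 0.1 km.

Each station gives a sphere (x−x_i)² + (y−y_i)² + z² = d_i² (stations at z=0).
Subtracting the K sphere from L and M: z² cancels, leaving linear equations in x and y:
84.4 x − 11.6 y = 1431.83
124.0 x + 217.6 y = -4489.35
Solving: x ≈ 13.103, y ≈ -28.098 km (keep extra digits for the depth step; rounded: 13.1, -28.1).
Then from the K sphere: z² = 49.33² − (x + 23.6)² − (y + 42.6)² with x = 13.103, y = -28.098, so z ≈ 29.598 ≈ 29.6 km.
Check against N (with the unrounded solution): distance 53.78 ≈ 53.78 km. ✓

z ≈ 29.6 km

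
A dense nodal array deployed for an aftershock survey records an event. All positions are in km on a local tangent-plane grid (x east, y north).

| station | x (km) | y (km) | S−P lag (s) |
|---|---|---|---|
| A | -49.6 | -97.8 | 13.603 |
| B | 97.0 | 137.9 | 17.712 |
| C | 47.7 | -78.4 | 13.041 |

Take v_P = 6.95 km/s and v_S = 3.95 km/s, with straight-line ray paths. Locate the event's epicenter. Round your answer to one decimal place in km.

Distance from S−P lag: d = Δt · v_P v_S / (v_P − v_S) = Δt · (6.95·3.95)/(6.95−3.95) ≈ 9.1508·Δt.
So d_A = 124.48, d_B = 162.08, d_C = 119.34 km.
Circle about each station: (x + 49.6)² + (y + 97.8)² = 124.48²; (x − 97.0)² + (y − 137.9)² = 162.08²; (x − 47.7)² + (y + 78.4)² = 119.34².
Subtracting the A equation from the B and C equations removes the quadratic terms:
293.2 x + 471.4 y = 5625.75
194.6 x + 38.8 y = -2349.92
Solving the 2×2 system: x ≈ -16.5, y ≈ 22.2 km.

-16.5 km east, 22.2 km north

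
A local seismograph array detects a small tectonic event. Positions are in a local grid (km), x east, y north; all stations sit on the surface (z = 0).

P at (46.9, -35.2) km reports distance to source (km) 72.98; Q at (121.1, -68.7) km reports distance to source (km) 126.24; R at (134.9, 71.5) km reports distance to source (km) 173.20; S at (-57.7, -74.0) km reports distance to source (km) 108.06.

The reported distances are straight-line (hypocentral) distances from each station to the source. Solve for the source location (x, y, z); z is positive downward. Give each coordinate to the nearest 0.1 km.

Each station gives a sphere (x−x_i)² + (y−y_i)² + z² = d_i² (stations at z=0).
Subtracting the P sphere from Q and R: z² cancels, leaving linear equations in x and y:
148.4 x − 67.0 y = 5335.79
176.0 x + 213.4 y = -4800.55
Solving: x ≈ 18.799, y ≈ -38.000 km (keep extra digits for the depth step; rounded: 18.8, -38.0).
Then from the P sphere: z² = 72.98² − (x − 46.9)² − (y + 35.2)² with x = 18.799, y = -38.000, so z ≈ 67.295 ≈ 67.3 km.

(18.8, -38.0, 67.3)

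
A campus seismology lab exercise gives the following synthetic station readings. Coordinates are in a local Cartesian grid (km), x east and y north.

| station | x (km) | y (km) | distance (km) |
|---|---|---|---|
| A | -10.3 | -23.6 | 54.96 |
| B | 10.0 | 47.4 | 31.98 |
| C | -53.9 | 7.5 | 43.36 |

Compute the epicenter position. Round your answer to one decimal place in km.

Circle about each station: (x + 10.3)² + (y + 23.6)² = 54.96²; (x − 10.0)² + (y − 47.4)² = 31.98²; (x + 53.9)² + (y − 7.5)² = 43.36².
Subtracting the A equation from the B and C equations removes the quadratic terms:
40.6 x + 142.0 y = 3681.59
-87.2 x + 62.2 y = 3438.92
Solving the 2×2 system: x ≈ -17.4, y ≈ 30.9 km.

-17.4 km east, 30.9 km north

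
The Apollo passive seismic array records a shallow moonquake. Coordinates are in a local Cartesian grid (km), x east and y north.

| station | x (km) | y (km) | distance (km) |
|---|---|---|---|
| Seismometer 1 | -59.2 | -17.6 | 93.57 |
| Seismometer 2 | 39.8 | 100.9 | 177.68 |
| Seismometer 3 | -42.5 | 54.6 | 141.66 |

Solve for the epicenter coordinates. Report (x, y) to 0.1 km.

x ≈ 14.7 km, y ≈ -75.0 km

Circle about each station: (x + 59.2)² + (y + 17.6)² = 93.57²; (x − 39.8)² + (y − 100.9)² = 177.68²; (x + 42.5)² + (y − 54.6)² = 141.66².
Subtracting the Seismometer 1 equation from the Seismometer 2 and Seismometer 3 equations removes the quadratic terms:
198.0 x + 237.0 y = -14864.39
33.4 x + 144.4 y = -10339.20
Solving the 2×2 system: x ≈ 14.7, y ≈ -75.0 km.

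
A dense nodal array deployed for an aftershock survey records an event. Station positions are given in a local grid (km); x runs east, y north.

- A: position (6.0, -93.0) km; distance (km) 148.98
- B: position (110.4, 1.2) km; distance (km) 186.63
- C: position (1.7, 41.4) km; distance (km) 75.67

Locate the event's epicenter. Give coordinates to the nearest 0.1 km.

Circle about each station: (x − 6.0)² + (y + 93.0)² = 148.98²; (x − 110.4)² + (y − 1.2)² = 186.63²; (x − 1.7)² + (y − 41.4)² = 75.67².
Subtracting the A equation from the B and C equations removes the quadratic terms:
208.8 x + 188.4 y = -9131.12
-8.6 x + 268.8 y = 9500.94
Solving the 2×2 system: x ≈ -73.5, y ≈ 33.0 km.

-73.5 km east, 33.0 km north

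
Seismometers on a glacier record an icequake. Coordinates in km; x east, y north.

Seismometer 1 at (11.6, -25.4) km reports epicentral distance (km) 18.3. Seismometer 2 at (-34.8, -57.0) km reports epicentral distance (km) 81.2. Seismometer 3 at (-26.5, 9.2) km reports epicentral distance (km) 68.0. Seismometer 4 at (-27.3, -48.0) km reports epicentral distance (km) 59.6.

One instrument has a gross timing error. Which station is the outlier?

Solve using three stations at a time. Using Seismometer 1, Seismometer 3, Seismometer 4 (subtract circle equations pairwise → linear system) gives (x, y) ≈ (29.4, -29.6).
Distances from that point to each station vs reported:
  Seismometer 1: calculated 18.2 vs reported 18.3 → residual 0.1 km
  Seismometer 2: calculated 69.8 vs reported 81.2 → residual 11.4 km
  Seismometer 3: calculated 68.0 vs reported 68.0 → residual 0.0 km
  Seismometer 4: calculated 59.6 vs reported 59.6 → residual 0.0 km
Seismometer 1, Seismometer 3, Seismometer 4 are mutually consistent (residuals ≈ 0); Seismometer 2 is off by 11.4 km.

Seismometer 2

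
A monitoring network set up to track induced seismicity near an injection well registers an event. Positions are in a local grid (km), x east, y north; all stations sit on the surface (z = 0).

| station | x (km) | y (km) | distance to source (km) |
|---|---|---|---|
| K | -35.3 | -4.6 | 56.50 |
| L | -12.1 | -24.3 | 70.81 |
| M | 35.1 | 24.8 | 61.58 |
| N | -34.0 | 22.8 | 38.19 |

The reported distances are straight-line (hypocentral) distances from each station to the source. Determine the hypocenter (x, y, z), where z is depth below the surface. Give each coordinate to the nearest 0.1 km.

Each station gives a sphere (x−x_i)² + (y−y_i)² + z² = d_i² (stations at z=0).
Subtracting the K sphere from L and M: z² cancels, leaving linear equations in x and y:
46.4 x − 39.4 y = -2352.16
140.8 x + 58.8 y = -20.05
Solving: x ≈ -16.808, y ≈ 39.906 km (keep extra digits for the depth step; rounded: -16.8, 39.9).
Then from the K sphere: z² = 56.50² − (x + 35.3)² − (y + 4.6)² with x = -16.808, y = 39.906, so z ≈ 29.487 ≈ 29.5 km.

x ≈ -16.8 km, y ≈ 39.9 km, depth ≈ 29.5 km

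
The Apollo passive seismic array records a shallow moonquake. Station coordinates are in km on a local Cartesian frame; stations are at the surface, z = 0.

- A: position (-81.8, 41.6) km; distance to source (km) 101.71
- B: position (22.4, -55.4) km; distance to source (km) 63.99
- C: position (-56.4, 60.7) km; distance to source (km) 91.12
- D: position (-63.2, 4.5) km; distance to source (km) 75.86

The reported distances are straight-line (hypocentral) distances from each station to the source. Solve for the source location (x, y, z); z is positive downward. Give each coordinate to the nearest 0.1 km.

(8.3, 1.7, 25.2)

Each station gives a sphere (x−x_i)² + (y−y_i)² + z² = d_i² (stations at z=0).
Subtracting the A sphere from B and C: z² cancels, leaving linear equations in x and y:
208.4 x − 194.0 y = 1399.32
50.8 x + 38.2 y = 485.72
Solving: x ≈ 8.289, y ≈ 1.692 km (keep extra digits for the depth step; rounded: 8.3, 1.7).
Then from the A sphere: z² = 101.71² − (x + 81.8)² − (y − 41.6)² with x = 8.289, y = 1.692, so z ≈ 25.224 ≈ 25.2 km.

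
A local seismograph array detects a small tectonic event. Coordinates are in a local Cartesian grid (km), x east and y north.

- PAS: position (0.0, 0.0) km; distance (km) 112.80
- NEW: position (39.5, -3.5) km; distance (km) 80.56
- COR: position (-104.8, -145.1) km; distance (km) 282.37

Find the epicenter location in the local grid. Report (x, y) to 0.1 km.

Circle about each station: x² + y² = 112.80²; (x − 39.5)² + (y + 3.5)² = 80.56²; (x + 104.8)² + (y + 145.1)² = 282.37².
Subtracting the PAS equation from the NEW and COR equations removes the quadratic terms:
79.0 x − 7.0 y = 7806.43
-209.6 x − 290.2 y = -34971.93
Solving the 2×2 system: x ≈ 102.9, y ≈ 46.2 km.
Check against PAS (with the unrounded x, y): √(x²+y²) = 112.80 ≈ 112.80 km. ✓

x ≈ 102.9 km, y ≈ 46.2 km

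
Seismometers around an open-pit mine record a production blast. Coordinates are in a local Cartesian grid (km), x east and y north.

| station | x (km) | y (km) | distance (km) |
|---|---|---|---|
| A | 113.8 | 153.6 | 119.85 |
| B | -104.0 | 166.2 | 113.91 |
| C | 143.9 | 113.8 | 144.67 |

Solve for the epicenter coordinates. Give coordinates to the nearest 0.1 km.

x ≈ -0.7 km, y ≈ 118.2 km

Circle about each station: (x − 113.8)² + (y − 153.6)² = 119.85²; (x + 104.0)² + (y − 166.2)² = 113.91²; (x − 143.9)² + (y − 113.8)² = 144.67².
Subtracting pairs of circle equations eliminates x²+y² and gives linear equations (the radical axes):
-435.6 x + 25.2 y = 3283.57
60.2 x − 79.6 y = -9451.14
Solving the 2×2 system: x ≈ -0.7, y ≈ 118.2 km.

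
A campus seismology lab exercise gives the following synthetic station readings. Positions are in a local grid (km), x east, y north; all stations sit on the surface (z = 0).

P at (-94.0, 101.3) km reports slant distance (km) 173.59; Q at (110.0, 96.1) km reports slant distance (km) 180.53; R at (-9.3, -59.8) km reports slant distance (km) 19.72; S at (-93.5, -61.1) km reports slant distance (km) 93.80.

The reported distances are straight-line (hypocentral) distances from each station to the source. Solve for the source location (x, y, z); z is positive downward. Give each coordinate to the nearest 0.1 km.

Each station gives a sphere (x−x_i)² + (y−y_i)² + z² = d_i² (stations at z=0).
Subtracting the P sphere from Q and R: z² cancels, leaving linear equations in x and y:
408.0 x − 10.4 y = -220.07
169.4 x − 322.2 y = 14309.45
Solving: x ≈ -1.694, y ≈ -45.302 km (keep extra digits for the depth step; rounded: -1.7, -45.3).
Then from the P sphere: z² = 173.59² − (x + 94.0)² − (y − 101.3)² with x = -1.694, y = -45.302, so z ≈ 10.997 ≈ 11.0 km.
Check against S (with the unrounded solution): distance 93.80 ≈ 93.80 km. ✓

(-1.7, -45.3, 11.0)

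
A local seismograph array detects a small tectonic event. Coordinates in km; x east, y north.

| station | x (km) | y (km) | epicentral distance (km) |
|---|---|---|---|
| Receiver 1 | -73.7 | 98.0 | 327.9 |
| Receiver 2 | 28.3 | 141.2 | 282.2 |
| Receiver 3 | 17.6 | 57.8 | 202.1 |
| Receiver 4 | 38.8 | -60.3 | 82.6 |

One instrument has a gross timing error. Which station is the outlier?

Solve using three stations at a time. Using Receiver 2, Receiver 3, Receiver 4 (subtract circle equations pairwise → linear system) gives (x, y) ≈ (65.7, -138.6).
Distances from that point to each station vs reported:
  Receiver 1: calculated 274.6 vs reported 327.9 → residual 53.3 km
  Receiver 2: calculated 282.2 vs reported 282.2 → residual 0.0 km
  Receiver 3: calculated 202.2 vs reported 202.1 → residual 0.1 km
  Receiver 4: calculated 82.8 vs reported 82.6 → residual 0.2 km
Receiver 2, Receiver 3, Receiver 4 are mutually consistent (residuals ≈ 0); Receiver 1 is off by 53.3 km.

Receiver 1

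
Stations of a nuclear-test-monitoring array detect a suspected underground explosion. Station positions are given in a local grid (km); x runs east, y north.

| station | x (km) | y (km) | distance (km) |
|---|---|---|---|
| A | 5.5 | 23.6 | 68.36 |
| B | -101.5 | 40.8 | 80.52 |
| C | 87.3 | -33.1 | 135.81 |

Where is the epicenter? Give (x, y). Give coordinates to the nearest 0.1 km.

x ≈ -47.8 km, y ≈ -19.2 km

Circle about each station: (x − 5.5)² + (y − 23.6)² = 68.36²; (x + 101.5)² + (y − 40.8)² = 80.52²; (x − 87.3)² + (y + 33.1)² = 135.81².
Subtracting the A equation from the B and C equations removes the quadratic terms:
-214.0 x + 34.4 y = 9569.30
163.6 x − 113.4 y = -5641.58
Solving the 2×2 system: x ≈ -47.8, y ≈ -19.2 km.
Check against A (with the unrounded x, y): √((x − 5.5)²+(y − 23.6)²) = 68.37 ≈ 68.36 km. ✓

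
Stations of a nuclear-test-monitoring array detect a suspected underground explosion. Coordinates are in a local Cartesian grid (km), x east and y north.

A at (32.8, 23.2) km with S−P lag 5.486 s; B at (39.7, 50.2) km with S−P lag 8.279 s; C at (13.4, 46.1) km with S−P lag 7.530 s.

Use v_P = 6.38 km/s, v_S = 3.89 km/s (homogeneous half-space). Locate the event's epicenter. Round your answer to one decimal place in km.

Distance from S−P lag: d = Δt · v_P v_S / (v_P − v_S) = Δt · (6.38·3.89)/(6.38−3.89) ≈ 9.9671·Δt.
So d_A = 54.68, d_B = 82.52, d_C = 75.05 km.
Circle about each station: (x − 32.8)² + (y − 23.2)² = 54.68²; (x − 39.7)² + (y − 50.2)² = 82.52²; (x − 13.4)² + (y − 46.1)² = 75.05².
Subtracting the A equation from the B and C equations removes the quadratic terms:
13.8 x + 54.0 y = -1337.60
-38.8 x + 45.8 y = -1951.91
Solving the 2×2 system: x ≈ 16.2, y ≈ -28.9 km.
Check against A (with the unrounded x, y): √((x − 32.8)²+(y − 23.2)²) = 54.69 ≈ 54.68 km. ✓

16.2 km east, -28.9 km north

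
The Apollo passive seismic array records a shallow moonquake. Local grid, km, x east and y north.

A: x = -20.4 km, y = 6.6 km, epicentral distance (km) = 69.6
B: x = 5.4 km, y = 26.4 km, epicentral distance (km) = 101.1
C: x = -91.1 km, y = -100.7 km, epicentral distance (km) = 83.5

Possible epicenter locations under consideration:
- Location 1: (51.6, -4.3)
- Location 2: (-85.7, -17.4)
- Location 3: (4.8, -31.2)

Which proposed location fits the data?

For each candidate, compare |candidate − station| to the reported distance:
Location 1: residuals A 3.2, B 45.6, C 88.7 → max 88.7 km
Location 2: residuals A 0.0, B 0.0, C 0.0 → max 0.0 km
Location 3: residuals A 24.2, B 43.5, C 34.9 → max 43.5 km
Only Location 2 has all residuals ≈ 0.

Location 2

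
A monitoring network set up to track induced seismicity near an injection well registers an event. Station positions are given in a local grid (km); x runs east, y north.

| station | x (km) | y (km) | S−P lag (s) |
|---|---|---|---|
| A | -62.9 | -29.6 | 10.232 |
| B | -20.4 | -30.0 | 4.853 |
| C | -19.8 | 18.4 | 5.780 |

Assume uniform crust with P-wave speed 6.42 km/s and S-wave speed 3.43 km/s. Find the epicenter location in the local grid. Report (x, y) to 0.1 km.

Distance from S−P lag: d = Δt · v_P v_S / (v_P − v_S) = Δt · (6.42·3.43)/(6.42−3.43) ≈ 7.3647·Δt.
So d_A = 75.36, d_B = 35.74, d_C = 42.57 km.
Circle about each station: (x + 62.9)² + (y + 29.6)² = 75.36²; (x + 20.4)² + (y + 30.0)² = 35.74²; (x + 19.8)² + (y − 18.4)² = 42.57².
Subtracting pairs of circle equations eliminates x²+y² and gives linear equations (the radical axes):
85.0 x − 0.8 y = 885.37
86.2 x + 96.0 y = -235.05
Solving the 2×2 system: x ≈ 10.3, y ≈ -11.7 km.

10.3 km east, -11.7 km north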